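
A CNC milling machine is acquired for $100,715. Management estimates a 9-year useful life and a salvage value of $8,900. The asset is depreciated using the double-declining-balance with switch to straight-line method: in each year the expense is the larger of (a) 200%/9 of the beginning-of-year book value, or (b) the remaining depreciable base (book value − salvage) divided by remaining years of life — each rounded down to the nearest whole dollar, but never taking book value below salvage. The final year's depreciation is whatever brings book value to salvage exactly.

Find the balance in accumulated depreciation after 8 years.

Depreciable base = $100,715 − $8,900 = $91,815.
Year 1: DB = ⌊$100,715 × 200%/9⌋ = $22,381; SL = ⌊$91,815/9⌋ = $10,201 → take DB $22,381. Book value $78,334.
Year 2: DB = ⌊$78,334 × 200%/9⌋ = $17,407; SL = ⌊$69,434/8⌋ = $8,679 → take DB $17,407. Book value $60,927.
Year 3: DB = ⌊$60,927 × 200%/9⌋ = $13,539; SL = ⌊$52,027/7⌋ = $7,432 → take DB $13,539. Book value $47,388.
Year 4: DB = ⌊$47,388 × 200%/9⌋ = $10,530; SL = ⌊$38,488/6⌋ = $6,414 → take DB $10,530. Book value $36,858.
Year 5: DB = ⌊$36,858 × 200%/9⌋ = $8,190; SL = ⌊$27,958/5⌋ = $5,591 → take DB $8,190. Book value $28,668.
Year 6: DB = ⌊$28,668 × 200%/9⌋ = $6,370; SL = ⌊$19,768/4⌋ = $4,942 → take DB $6,370. Book value $22,298.
Year 7: DB = ⌊$22,298 × 200%/9⌋ = $4,955; SL = ⌊$13,398/3⌋ = $4,466 → take DB $4,955. Book value $17,343.
Year 8: DB = ⌊$17,343 × 200%/9⌋ = $3,854; SL = ⌊$8,443/2⌋ = $4,221 → take SL $4,221. Book value $13,122.
Accumulated through year 8 = $100,715 − $13,122 = $87,593.

$87,593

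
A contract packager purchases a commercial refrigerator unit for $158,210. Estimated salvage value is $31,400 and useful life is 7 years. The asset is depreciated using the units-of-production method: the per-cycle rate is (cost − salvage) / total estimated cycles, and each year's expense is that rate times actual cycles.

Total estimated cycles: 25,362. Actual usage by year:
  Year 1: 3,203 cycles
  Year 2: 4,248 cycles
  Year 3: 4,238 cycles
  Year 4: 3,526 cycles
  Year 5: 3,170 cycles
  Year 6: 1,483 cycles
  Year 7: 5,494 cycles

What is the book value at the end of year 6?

Depreciable base = $158,210 − $31,400 = $126,810.
Rate = $126,810 / 25,362 cycles = $5 per cycle.
Year 1: 3,203 × $5 = $16,015. Book value $142,195.
Year 2: 4,248 × $5 = $21,240. Book value $120,955.
Year 3: 4,238 × $5 = $21,190. Book value $99,765.
Year 4: 3,526 × $5 = $17,630. Book value $82,135.
Year 5: 3,170 × $5 = $15,850. Book value $66,285.
Year 6: 1,483 × $5 = $7,415. Book value $58,870.

$58,870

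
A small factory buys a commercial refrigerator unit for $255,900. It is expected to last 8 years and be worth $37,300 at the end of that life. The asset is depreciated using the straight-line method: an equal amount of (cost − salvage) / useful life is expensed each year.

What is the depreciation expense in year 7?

Depreciable base = $255,900 − $37,300 = $218,600.
Annual expense = $218,600 / 8 = $27,325.

$27,325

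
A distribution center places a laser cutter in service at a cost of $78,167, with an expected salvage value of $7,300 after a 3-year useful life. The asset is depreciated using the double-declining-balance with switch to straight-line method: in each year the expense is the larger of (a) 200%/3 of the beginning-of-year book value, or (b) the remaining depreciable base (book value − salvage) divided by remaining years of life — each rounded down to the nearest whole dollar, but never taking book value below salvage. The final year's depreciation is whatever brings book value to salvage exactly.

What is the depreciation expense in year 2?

Depreciable base = $78,167 − $7,300 = $70,867.
Year 1: DB = ⌊$78,167 × 200%/3⌋ = $52,111; SL = ⌊$70,867/3⌋ = $23,622 → take DB $52,111. Book value $26,056.
Year 2: DB = ⌊$26,056 × 200%/3⌋ = $17,370; SL = ⌊$18,756/2⌋ = $9,378 → take DB $17,370. Book value $8,686.

$17,370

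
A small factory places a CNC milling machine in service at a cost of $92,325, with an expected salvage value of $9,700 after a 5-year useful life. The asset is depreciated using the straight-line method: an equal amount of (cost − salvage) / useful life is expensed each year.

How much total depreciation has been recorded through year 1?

$16,525

Depreciable base = $92,325 − $9,700 = $82,625.
Annual expense = $82,625 / 5 = $16,525.
End of year 1: book value $75,800.
Accumulated through year 1 = $92,325 − $75,800 = $16,525.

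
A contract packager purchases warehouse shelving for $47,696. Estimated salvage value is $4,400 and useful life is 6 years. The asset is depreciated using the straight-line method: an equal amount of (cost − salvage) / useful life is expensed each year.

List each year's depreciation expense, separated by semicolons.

Depreciable base = $47,696 − $4,400 = $43,296.
Annual expense = $43,296 / 6 = $7,216.
End of year 1: book value $40,480.
End of year 2: book value $33,264.
End of year 3: book value $26,048.
End of year 4: book value $18,832.
End of year 5: book value $11,616.
End of year 6: book value $4,400.

$7,216; $7,216; $7,216; $7,216; $7,216; $7,216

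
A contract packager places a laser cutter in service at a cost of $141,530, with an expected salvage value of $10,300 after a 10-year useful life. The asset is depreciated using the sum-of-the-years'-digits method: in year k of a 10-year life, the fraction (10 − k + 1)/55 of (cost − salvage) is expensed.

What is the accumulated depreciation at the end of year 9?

$128,844

Depreciable base = $141,530 − $10,300 = $131,230.
Sum of the years' digits = 10+9+8+7+6+5+4+3+2+1 = 55.
Year 1: $131,230 × 10/55 = $23,860. Book value $117,670.
Year 2: $131,230 × 9/55 = $21,474. Book value $96,196.
Year 3: $131,230 × 8/55 = $19,088. Book value $77,108.
Year 4: $131,230 × 7/55 = $16,702. Book value $60,406.
Year 5: $131,230 × 6/55 = $14,316. Book value $46,090.
Year 6: $131,230 × 5/55 = $11,930. Book value $34,160.
Year 7: $131,230 × 4/55 = $9,544. Book value $24,616.
Year 8: $131,230 × 3/55 = $7,158. Book value $17,458.
Year 9: $131,230 × 2/55 = $4,772. Book value $12,686.
Accumulated through year 9 = $141,530 − $12,686 = $128,844.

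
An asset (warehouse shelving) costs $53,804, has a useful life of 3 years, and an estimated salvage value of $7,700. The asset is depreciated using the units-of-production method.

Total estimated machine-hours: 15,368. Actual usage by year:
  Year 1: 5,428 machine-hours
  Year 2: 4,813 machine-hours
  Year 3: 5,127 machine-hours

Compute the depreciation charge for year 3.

$15,381

Depreciable base = $53,804 − $7,700 = $46,104.
Rate = $46,104 / 15,368 machine-hours = $3 per machine-hour.
Year 1: 5,428 × $3 = $16,284. Book value $37,520.
Year 2: 4,813 × $3 = $14,439. Book value $23,081.
Year 3: 5,127 × $3 = $15,381. Book value $7,700.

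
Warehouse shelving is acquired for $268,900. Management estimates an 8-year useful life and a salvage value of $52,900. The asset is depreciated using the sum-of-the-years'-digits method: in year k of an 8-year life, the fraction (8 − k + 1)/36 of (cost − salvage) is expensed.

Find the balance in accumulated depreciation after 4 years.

$156,000

Depreciable base = $268,900 − $52,900 = $216,000.
Sum of the years' digits = 8+7+6+5+4+3+2+1 = 36.
Year 1: $216,000 × 8/36 = $48,000. Book value $220,900.
Year 2: $216,000 × 7/36 = $42,000. Book value $178,900.
Year 3: $216,000 × 6/36 = $36,000. Book value $142,900.
Year 4: $216,000 × 5/36 = $30,000. Book value $112,900.
Accumulated through year 4 = $268,900 − $112,900 = $156,000.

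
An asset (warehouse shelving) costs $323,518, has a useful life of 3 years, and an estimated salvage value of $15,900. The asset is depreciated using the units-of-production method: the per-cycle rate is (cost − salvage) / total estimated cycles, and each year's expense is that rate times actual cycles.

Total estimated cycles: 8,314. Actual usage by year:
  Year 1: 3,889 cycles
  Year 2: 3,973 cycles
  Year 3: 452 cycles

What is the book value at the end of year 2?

Depreciable base = $323,518 − $15,900 = $307,618.
Rate = $307,618 / 8,314 cycles = $37 per cycle.
Year 1: 3,889 × $37 = $143,893. Book value $179,625.
Year 2: 3,973 × $37 = $147,001. Book value $32,624.

$32,624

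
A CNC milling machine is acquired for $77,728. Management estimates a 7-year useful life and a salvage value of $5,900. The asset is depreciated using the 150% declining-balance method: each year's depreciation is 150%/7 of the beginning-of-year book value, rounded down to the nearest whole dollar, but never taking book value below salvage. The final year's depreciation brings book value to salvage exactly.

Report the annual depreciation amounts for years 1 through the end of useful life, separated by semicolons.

$16,656; $13,086; $10,282; $8,079; $6,348; $4,987; $12,390

Depreciable base = $77,728 − $5,900 = $71,828.
Year 1: ⌊$77,728 × 150%/7⌋ = $16,656. Book value $61,072.
Year 2: ⌊$61,072 × 150%/7⌋ = $13,086. Book value $47,986.
Year 3: ⌊$47,986 × 150%/7⌋ = $10,282. Book value $37,704.
Year 4: ⌊$37,704 × 150%/7⌋ = $8,079. Book value $29,625.
Year 5: ⌊$29,625 × 150%/7⌋ = $6,348. Book value $23,277.
Year 6: ⌊$23,277 × 150%/7⌋ = $4,987. Book value $18,290.
Year 7 (final): $18,290 − $5,900 = $12,390. Book value $5,900.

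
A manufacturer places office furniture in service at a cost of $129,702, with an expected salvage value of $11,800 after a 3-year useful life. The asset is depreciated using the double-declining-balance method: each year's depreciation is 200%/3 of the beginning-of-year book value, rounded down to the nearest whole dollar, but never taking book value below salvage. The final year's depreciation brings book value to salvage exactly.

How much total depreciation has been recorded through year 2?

$115,290

Depreciable base = $129,702 − $11,800 = $117,902.
Year 1: ⌊$129,702 × 200%/3⌋ = $86,468. Book value $43,234.
Year 2: ⌊$43,234 × 200%/3⌋ = $28,822. Book value $14,412.
Accumulated through year 2 = $129,702 − $14,412 = $115,290.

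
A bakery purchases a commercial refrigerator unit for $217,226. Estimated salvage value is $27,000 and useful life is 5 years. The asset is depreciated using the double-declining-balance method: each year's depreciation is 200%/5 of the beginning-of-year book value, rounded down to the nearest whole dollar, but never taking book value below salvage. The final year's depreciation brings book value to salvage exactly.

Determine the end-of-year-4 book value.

Depreciable base = $217,226 − $27,000 = $190,226.
Year 1: ⌊$217,226 × 200%/5⌋ = $86,890. Book value $130,336.
Year 2: ⌊$130,336 × 200%/5⌋ = $52,134. Book value $78,202.
Year 3: ⌊$78,202 × 200%/5⌋ = $31,280. Book value $46,922.
Year 4: ⌊$46,922 × 200%/5⌋ = $18,768. Book value $28,154.

$28,154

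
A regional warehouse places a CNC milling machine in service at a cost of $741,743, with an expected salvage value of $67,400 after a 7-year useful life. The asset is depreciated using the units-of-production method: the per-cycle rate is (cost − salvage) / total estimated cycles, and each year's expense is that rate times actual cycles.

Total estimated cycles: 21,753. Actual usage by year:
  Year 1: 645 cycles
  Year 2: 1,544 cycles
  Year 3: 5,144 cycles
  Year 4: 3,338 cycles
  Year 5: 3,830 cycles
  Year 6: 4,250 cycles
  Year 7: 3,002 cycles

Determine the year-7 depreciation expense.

$93,062

Depreciable base = $741,743 − $67,400 = $674,343.
Rate = $674,343 / 21,753 cycles = $31 per cycle.
Year 1: 645 × $31 = $19,995. Book value $721,748.
Year 2: 1,544 × $31 = $47,864. Book value $673,884.
Year 3: 5,144 × $31 = $159,464. Book value $514,420.
Year 4: 3,338 × $31 = $103,478. Book value $410,942.
Year 5: 3,830 × $31 = $118,730. Book value $292,212.
Year 6: 4,250 × $31 = $131,750. Book value $160,462.
Year 7: 3,002 × $31 = $93,062. Book value $67,400.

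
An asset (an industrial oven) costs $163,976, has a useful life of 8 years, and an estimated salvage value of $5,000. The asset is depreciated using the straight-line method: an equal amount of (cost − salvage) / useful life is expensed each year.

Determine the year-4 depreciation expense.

Depreciable base = $163,976 − $5,000 = $158,976.
Annual expense = $158,976 / 8 = $19,872.

$19,872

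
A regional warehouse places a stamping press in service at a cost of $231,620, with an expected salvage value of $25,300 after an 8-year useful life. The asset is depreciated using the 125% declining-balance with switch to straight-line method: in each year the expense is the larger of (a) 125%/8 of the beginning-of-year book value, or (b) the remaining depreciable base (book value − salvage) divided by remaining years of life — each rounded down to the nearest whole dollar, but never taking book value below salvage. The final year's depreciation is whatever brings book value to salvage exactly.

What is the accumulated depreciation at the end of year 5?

$138,021

Depreciable base = $231,620 − $25,300 = $206,320.
Year 1: DB = ⌊$231,620 × 125%/8⌋ = $36,190; SL = ⌊$206,320/8⌋ = $25,790 → take DB $36,190. Book value $195,430.
Year 2: DB = ⌊$195,430 × 125%/8⌋ = $30,535; SL = ⌊$170,130/7⌋ = $24,304 → take DB $30,535. Book value $164,895.
Year 3: DB = ⌊$164,895 × 125%/8⌋ = $25,764; SL = ⌊$139,595/6⌋ = $23,265 → take DB $25,764. Book value $139,131.
Year 4: DB = ⌊$139,131 × 125%/8⌋ = $21,739; SL = ⌊$113,831/5⌋ = $22,766 → take SL $22,766. Book value $116,365.
Year 5: DB = ⌊$116,365 × 125%/8⌋ = $18,182; SL = ⌊$91,065/4⌋ = $22,766 → take SL $22,766. Book value $93,599.
Accumulated through year 5 = $231,620 − $93,599 = $138,021.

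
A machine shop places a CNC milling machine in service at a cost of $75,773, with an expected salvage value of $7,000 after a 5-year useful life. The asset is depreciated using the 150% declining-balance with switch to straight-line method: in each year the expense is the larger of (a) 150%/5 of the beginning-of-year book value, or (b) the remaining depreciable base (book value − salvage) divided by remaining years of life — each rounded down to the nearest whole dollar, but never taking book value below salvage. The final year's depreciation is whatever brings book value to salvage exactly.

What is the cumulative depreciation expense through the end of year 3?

Depreciable base = $75,773 − $7,000 = $68,773.
Year 1: DB = ⌊$75,773 × 150%/5⌋ = $22,731; SL = ⌊$68,773/5⌋ = $13,754 → take DB $22,731. Book value $53,042.
Year 2: DB = ⌊$53,042 × 150%/5⌋ = $15,912; SL = ⌊$46,042/4⌋ = $11,510 → take DB $15,912. Book value $37,130.
Year 3: DB = ⌊$37,130 × 150%/5⌋ = $11,139; SL = ⌊$30,130/3⌋ = $10,043 → take DB $11,139. Book value $25,991.
Accumulated through year 3 = $75,773 − $25,991 = $49,782.

$49,782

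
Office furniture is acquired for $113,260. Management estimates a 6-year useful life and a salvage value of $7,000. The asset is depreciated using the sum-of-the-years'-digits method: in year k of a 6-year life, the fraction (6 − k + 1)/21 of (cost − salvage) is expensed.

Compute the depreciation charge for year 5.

$10,120

Depreciable base = $113,260 − $7,000 = $106,260.
Sum of the years' digits = 6+5+4+3+2+1 = 21.
Year 1: $106,260 × 6/21 = $30,360. Book value $82,900.
Year 2: $106,260 × 5/21 = $25,300. Book value $57,600.
Year 3: $106,260 × 4/21 = $20,240. Book value $37,360.
Year 4: $106,260 × 3/21 = $15,180. Book value $22,180.
Year 5: $106,260 × 2/21 = $10,120. Book value $12,060.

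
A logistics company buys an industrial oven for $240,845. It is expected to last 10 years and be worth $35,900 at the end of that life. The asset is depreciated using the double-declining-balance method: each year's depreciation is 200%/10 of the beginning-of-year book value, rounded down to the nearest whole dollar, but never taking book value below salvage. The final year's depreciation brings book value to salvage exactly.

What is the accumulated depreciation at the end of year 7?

$190,335

Depreciable base = $240,845 − $35,900 = $204,945.
Year 1: ⌊$240,845 × 200%/10⌋ = $48,169. Book value $192,676.
Year 2: ⌊$192,676 × 200%/10⌋ = $38,535. Book value $154,141.
Year 3: ⌊$154,141 × 200%/10⌋ = $30,828. Book value $123,313.
Year 4: ⌊$123,313 × 200%/10⌋ = $24,662. Book value $98,651.
Year 5: ⌊$98,651 × 200%/10⌋ = $19,730. Book value $78,921.
Year 6: ⌊$78,921 × 200%/10⌋ = $15,784. Book value $63,137.
Year 7: ⌊$63,137 × 200%/10⌋ = $12,627. Book value $50,510.
Accumulated through year 7 = $240,845 − $50,510 = $190,335.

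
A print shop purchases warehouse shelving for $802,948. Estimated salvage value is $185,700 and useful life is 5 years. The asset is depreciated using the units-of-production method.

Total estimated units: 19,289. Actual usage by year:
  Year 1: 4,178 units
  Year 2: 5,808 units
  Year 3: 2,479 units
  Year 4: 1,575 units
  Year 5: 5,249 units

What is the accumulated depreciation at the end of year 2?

$319,552

Depreciable base = $802,948 − $185,700 = $617,248.
Rate = $617,248 / 19,289 units = $32 per unit.
Year 1: 4,178 × $32 = $133,696. Book value $669,252.
Year 2: 5,808 × $32 = $185,856. Book value $483,396.
Accumulated through year 2 = $802,948 − $483,396 = $319,552.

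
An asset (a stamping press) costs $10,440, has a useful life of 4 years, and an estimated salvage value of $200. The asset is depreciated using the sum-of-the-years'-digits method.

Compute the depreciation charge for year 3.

$2,048

Depreciable base = $10,440 − $200 = $10,240.
Sum of the years' digits = 4+3+2+1 = 10.
Year 1: $10,240 × 4/10 = $4,096. Book value $6,344.
Year 2: $10,240 × 3/10 = $3,072. Book value $3,272.
Year 3: $10,240 × 2/10 = $2,048. Book value $1,224.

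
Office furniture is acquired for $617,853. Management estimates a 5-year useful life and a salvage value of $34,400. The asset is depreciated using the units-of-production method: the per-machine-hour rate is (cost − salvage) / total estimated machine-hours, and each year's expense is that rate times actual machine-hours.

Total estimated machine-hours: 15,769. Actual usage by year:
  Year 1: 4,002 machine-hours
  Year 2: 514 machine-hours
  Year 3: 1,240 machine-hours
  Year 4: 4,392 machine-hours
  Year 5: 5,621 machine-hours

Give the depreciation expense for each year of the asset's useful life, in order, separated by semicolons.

$148,074; $19,018; $45,880; $162,504; $207,977

Depreciable base = $617,853 − $34,400 = $583,453.
Rate = $583,453 / 15,769 machine-hours = $37 per machine-hour.
Year 1: 4,002 × $37 = $148,074. Book value $469,779.
Year 2: 514 × $37 = $19,018. Book value $450,761.
Year 3: 1,240 × $37 = $45,880. Book value $404,881.
Year 4: 4,392 × $37 = $162,504. Book value $242,377.
Year 5: 5,621 × $37 = $207,977. Book value $34,400.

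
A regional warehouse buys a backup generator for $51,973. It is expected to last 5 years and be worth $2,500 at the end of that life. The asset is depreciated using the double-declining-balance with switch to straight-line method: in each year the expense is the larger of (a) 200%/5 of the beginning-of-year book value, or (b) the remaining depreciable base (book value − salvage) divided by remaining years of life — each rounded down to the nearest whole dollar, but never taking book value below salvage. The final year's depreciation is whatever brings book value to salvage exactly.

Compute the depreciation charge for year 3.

$7,484

Depreciable base = $51,973 − $2,500 = $49,473.
Year 1: DB = ⌊$51,973 × 200%/5⌋ = $20,789; SL = ⌊$49,473/5⌋ = $9,894 → take DB $20,789. Book value $31,184.
Year 2: DB = ⌊$31,184 × 200%/5⌋ = $12,473; SL = ⌊$28,684/4⌋ = $7,171 → take DB $12,473. Book value $18,711.
Year 3: DB = ⌊$18,711 × 200%/5⌋ = $7,484; SL = ⌊$16,211/3⌋ = $5,403 → take DB $7,484. Book value $11,227.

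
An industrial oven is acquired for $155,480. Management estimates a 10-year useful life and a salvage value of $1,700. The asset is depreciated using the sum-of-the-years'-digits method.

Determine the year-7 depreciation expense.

Depreciable base = $155,480 − $1,700 = $153,780.
Sum of the years' digits = 10+9+8+7+6+5+4+3+2+1 = 55.
Year 1: $153,780 × 10/55 = $27,960. Book value $127,520.
Year 2: $153,780 × 9/55 = $25,164. Book value $102,356.
Year 3: $153,780 × 8/55 = $22,368. Book value $79,988.
Year 4: $153,780 × 7/55 = $19,572. Book value $60,416.
Year 5: $153,780 × 6/55 = $16,776. Book value $43,640.
Year 6: $153,780 × 5/55 = $13,980. Book value $29,660.
Year 7: $153,780 × 4/55 = $11,184. Book value $18,476.

$11,184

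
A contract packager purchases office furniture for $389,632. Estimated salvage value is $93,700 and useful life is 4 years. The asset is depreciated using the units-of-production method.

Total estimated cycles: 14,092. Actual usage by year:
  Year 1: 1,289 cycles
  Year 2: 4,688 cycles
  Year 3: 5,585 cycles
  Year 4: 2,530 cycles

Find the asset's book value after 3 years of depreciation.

$146,830

Depreciable base = $389,632 − $93,700 = $295,932.
Rate = $295,932 / 14,092 cycles = $21 per cycle.
Year 1: 1,289 × $21 = $27,069. Book value $362,563.
Year 2: 4,688 × $21 = $98,448. Book value $264,115.
Year 3: 5,585 × $21 = $117,285. Book value $146,830.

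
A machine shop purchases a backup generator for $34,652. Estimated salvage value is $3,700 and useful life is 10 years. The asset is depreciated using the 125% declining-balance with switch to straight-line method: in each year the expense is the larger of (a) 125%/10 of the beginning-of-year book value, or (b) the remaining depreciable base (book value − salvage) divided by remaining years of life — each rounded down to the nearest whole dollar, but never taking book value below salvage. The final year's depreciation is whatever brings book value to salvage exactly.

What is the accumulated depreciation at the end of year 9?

Depreciable base = $34,652 − $3,700 = $30,952.
Year 1: DB = ⌊$34,652 × 125%/10⌋ = $4,331; SL = ⌊$30,952/10⌋ = $3,095 → take DB $4,331. Book value $30,321.
Year 2: DB = ⌊$30,321 × 125%/10⌋ = $3,790; SL = ⌊$26,621/9⌋ = $2,957 → take DB $3,790. Book value $26,531.
Year 3: DB = ⌊$26,531 × 125%/10⌋ = $3,316; SL = ⌊$22,831/8⌋ = $2,853 → take DB $3,316. Book value $23,215.
Year 4: DB = ⌊$23,215 × 125%/10⌋ = $2,901; SL = ⌊$19,515/7⌋ = $2,787 → take DB $2,901. Book value $20,314.
Year 5: DB = ⌊$20,314 × 125%/10⌋ = $2,539; SL = ⌊$16,614/6⌋ = $2,769 → take SL $2,769. Book value $17,545.
Year 6: DB = ⌊$17,545 × 125%/10⌋ = $2,193; SL = ⌊$13,845/5⌋ = $2,769 → take SL $2,769. Book value $14,776.
Year 7: DB = ⌊$14,776 × 125%/10⌋ = $1,847; SL = ⌊$11,076/4⌋ = $2,769 → take SL $2,769. Book value $12,007.
Year 8: DB = ⌊$12,007 × 125%/10⌋ = $1,500; SL = ⌊$8,307/3⌋ = $2,769 → take SL $2,769. Book value $9,238.
Year 9: DB = ⌊$9,238 × 125%/10⌋ = $1,154; SL = ⌊$5,538/2⌋ = $2,769 → take SL $2,769. Book value $6,469.
Accumulated through year 9 = $34,652 − $6,469 = $28,183.

$28,183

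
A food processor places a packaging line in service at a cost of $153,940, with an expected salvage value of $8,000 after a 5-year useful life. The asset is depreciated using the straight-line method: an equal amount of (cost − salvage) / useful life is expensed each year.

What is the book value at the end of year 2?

Depreciable base = $153,940 − $8,000 = $145,940.
Annual expense = $145,940 / 5 = $29,188.
End of year 1: book value $124,752.
End of year 2: book value $95,564.

$95,564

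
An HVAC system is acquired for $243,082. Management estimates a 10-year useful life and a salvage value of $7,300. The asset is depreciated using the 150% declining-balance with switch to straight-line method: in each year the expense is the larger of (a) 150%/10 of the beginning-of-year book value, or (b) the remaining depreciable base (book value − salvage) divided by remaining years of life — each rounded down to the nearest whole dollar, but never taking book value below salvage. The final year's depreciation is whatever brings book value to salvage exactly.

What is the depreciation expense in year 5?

$19,931

Depreciable base = $243,082 − $7,300 = $235,782.
Year 1: DB = ⌊$243,082 × 150%/10⌋ = $36,462; SL = ⌊$235,782/10⌋ = $23,578 → take DB $36,462. Book value $206,620.
Year 2: DB = ⌊$206,620 × 150%/10⌋ = $30,993; SL = ⌊$199,320/9⌋ = $22,146 → take DB $30,993. Book value $175,627.
Year 3: DB = ⌊$175,627 × 150%/10⌋ = $26,344; SL = ⌊$168,327/8⌋ = $21,040 → take DB $26,344. Book value $149,283.
Year 4: DB = ⌊$149,283 × 150%/10⌋ = $22,392; SL = ⌊$141,983/7⌋ = $20,283 → take DB $22,392. Book value $126,891.
Year 5: DB = ⌊$126,891 × 150%/10⌋ = $19,033; SL = ⌊$119,591/6⌋ = $19,931 → take SL $19,931. Book value $106,960.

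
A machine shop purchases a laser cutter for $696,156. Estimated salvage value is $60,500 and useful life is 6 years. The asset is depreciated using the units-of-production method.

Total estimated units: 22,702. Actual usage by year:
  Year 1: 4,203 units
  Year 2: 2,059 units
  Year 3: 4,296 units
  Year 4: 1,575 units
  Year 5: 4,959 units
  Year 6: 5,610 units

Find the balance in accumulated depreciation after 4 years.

$339,724

Depreciable base = $696,156 − $60,500 = $635,656.
Rate = $635,656 / 22,702 units = $28 per unit.
Year 1: 4,203 × $28 = $117,684. Book value $578,472.
Year 2: 2,059 × $28 = $57,652. Book value $520,820.
Year 3: 4,296 × $28 = $120,288. Book value $400,532.
Year 4: 1,575 × $28 = $44,100. Book value $356,432.
Accumulated through year 4 = $696,156 − $356,432 = $339,724.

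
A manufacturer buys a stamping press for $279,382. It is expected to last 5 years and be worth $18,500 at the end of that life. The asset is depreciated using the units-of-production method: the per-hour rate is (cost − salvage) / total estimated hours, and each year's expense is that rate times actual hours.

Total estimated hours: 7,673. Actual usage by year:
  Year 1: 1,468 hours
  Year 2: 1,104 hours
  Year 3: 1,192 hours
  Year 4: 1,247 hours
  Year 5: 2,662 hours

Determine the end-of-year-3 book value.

$151,406

Depreciable base = $279,382 − $18,500 = $260,882.
Rate = $260,882 / 7,673 hours = $34 per hour.
Year 1: 1,468 × $34 = $49,912. Book value $229,470.
Year 2: 1,104 × $34 = $37,536. Book value $191,934.
Year 3: 1,192 × $34 = $40,528. Book value $151,406.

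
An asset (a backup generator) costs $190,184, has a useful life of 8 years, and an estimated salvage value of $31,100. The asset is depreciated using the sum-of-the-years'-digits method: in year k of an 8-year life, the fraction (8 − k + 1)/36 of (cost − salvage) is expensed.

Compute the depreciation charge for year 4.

$22,095

Depreciable base = $190,184 − $31,100 = $159,084.
Sum of the years' digits = 8+7+6+5+4+3+2+1 = 36.
Year 1: $159,084 × 8/36 = $35,352. Book value $154,832.
Year 2: $159,084 × 7/36 = $30,933. Book value $123,899.
Year 3: $159,084 × 6/36 = $26,514. Book value $97,385.
Year 4: $159,084 × 5/36 = $22,095. Book value $75,290.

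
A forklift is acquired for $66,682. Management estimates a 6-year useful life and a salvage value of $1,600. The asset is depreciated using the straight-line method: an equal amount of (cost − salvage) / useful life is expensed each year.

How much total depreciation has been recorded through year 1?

$10,847

Depreciable base = $66,682 − $1,600 = $65,082.
Annual expense = $65,082 / 6 = $10,847.
End of year 1: book value $55,835.
Accumulated through year 1 = $66,682 − $55,835 = $10,847.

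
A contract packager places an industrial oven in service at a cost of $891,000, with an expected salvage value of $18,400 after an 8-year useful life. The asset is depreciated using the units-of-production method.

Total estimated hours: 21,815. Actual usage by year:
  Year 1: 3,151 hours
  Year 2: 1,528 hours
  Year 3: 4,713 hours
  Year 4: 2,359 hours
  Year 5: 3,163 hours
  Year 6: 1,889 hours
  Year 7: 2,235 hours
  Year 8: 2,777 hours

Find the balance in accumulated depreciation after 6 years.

Depreciable base = $891,000 − $18,400 = $872,600.
Rate = $872,600 / 21,815 hours = $40 per hour.
Year 1: 3,151 × $40 = $126,040. Book value $764,960.
Year 2: 1,528 × $40 = $61,120. Book value $703,840.
Year 3: 4,713 × $40 = $188,520. Book value $515,320.
Year 4: 2,359 × $40 = $94,360. Book value $420,960.
Year 5: 3,163 × $40 = $126,520. Book value $294,440.
Year 6: 1,889 × $40 = $75,560. Book value $218,880.
Accumulated through year 6 = $891,000 − $218,880 = $672,120.

$672,120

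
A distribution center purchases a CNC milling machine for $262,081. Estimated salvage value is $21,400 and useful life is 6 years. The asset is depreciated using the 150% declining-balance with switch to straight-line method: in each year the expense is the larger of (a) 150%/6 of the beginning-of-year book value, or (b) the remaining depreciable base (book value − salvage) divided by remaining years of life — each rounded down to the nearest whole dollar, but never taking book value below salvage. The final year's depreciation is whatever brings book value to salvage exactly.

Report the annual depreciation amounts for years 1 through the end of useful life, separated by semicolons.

$65,520; $49,140; $36,855; $29,722; $29,722; $29,722

Depreciable base = $262,081 − $21,400 = $240,681.
Year 1: DB = ⌊$262,081 × 150%/6⌋ = $65,520; SL = ⌊$240,681/6⌋ = $40,113 → take DB $65,520. Book value $196,561.
Year 2: DB = ⌊$196,561 × 150%/6⌋ = $49,140; SL = ⌊$175,161/5⌋ = $35,032 → take DB $49,140. Book value $147,421.
Year 3: DB = ⌊$147,421 × 150%/6⌋ = $36,855; SL = ⌊$126,021/4⌋ = $31,505 → take DB $36,855. Book value $110,566.
Year 4: DB = ⌊$110,566 × 150%/6⌋ = $27,641; SL = ⌊$89,166/3⌋ = $29,722 → take SL $29,722. Book value $80,844.
Year 5: DB = ⌊$80,844 × 150%/6⌋ = $20,211; SL = ⌊$59,444/2⌋ = $29,722 → take SL $29,722. Book value $51,122.
Year 6 (final): $51,122 − $21,400 = $29,722. Book value $21,400.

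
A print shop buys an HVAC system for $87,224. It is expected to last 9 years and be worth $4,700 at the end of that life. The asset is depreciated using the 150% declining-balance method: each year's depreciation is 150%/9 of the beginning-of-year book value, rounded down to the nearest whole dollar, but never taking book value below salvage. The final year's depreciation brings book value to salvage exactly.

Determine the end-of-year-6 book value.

Depreciable base = $87,224 − $4,700 = $82,524.
Year 1: ⌊$87,224 × 150%/9⌋ = $14,537. Book value $72,687.
Year 2: ⌊$72,687 × 150%/9⌋ = $12,114. Book value $60,573.
Year 3: ⌊$60,573 × 150%/9⌋ = $10,095. Book value $50,478.
Year 4: ⌊$50,478 × 150%/9⌋ = $8,413. Book value $42,065.
Year 5: ⌊$42,065 × 150%/9⌋ = $7,010. Book value $35,055.
Year 6: ⌊$35,055 × 150%/9⌋ = $5,842. Book value $29,213.

$29,213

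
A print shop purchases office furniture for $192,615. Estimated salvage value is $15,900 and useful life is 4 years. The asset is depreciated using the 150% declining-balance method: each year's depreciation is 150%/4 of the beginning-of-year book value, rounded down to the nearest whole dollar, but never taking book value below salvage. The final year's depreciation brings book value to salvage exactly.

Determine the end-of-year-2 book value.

Depreciable base = $192,615 − $15,900 = $176,715.
Year 1: ⌊$192,615 × 150%/4⌋ = $72,230. Book value $120,385.
Year 2: ⌊$120,385 × 150%/4⌋ = $45,144. Book value $75,241.

$75,241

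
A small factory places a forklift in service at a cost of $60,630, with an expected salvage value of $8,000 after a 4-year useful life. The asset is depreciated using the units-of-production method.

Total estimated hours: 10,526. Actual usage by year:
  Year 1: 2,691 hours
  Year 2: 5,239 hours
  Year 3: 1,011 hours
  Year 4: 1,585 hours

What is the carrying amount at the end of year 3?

Depreciable base = $60,630 − $8,000 = $52,630.
Rate = $52,630 / 10,526 hours = $5 per hour.
Year 1: 2,691 × $5 = $13,455. Book value $47,175.
Year 2: 5,239 × $5 = $26,195. Book value $20,980.
Year 3: 1,011 × $5 = $5,055. Book value $15,925.

$15,925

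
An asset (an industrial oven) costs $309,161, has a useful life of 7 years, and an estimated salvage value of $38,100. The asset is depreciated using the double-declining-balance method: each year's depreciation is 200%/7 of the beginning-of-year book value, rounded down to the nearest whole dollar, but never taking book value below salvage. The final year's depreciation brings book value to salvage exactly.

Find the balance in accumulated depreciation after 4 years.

$228,683

Depreciable base = $309,161 − $38,100 = $271,061.
Year 1: ⌊$309,161 × 200%/7⌋ = $88,331. Book value $220,830.
Year 2: ⌊$220,830 × 200%/7⌋ = $63,094. Book value $157,736.
Year 3: ⌊$157,736 × 200%/7⌋ = $45,067. Book value $112,669.
Year 4: ⌊$112,669 × 200%/7⌋ = $32,191. Book value $80,478.
Accumulated through year 4 = $309,161 − $80,478 = $228,683.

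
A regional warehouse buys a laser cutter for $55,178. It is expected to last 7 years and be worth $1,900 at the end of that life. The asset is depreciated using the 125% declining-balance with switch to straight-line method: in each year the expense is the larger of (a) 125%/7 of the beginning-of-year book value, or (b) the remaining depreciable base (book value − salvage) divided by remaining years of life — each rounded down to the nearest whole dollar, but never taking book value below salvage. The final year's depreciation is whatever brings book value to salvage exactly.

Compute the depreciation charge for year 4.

Depreciable base = $55,178 − $1,900 = $53,278.
Year 1: DB = ⌊$55,178 × 125%/7⌋ = $9,853; SL = ⌊$53,278/7⌋ = $7,611 → take DB $9,853. Book value $45,325.
Year 2: DB = ⌊$45,325 × 125%/7⌋ = $8,093; SL = ⌊$43,425/6⌋ = $7,237 → take DB $8,093. Book value $37,232.
Year 3: DB = ⌊$37,232 × 125%/7⌋ = $6,648; SL = ⌊$35,332/5⌋ = $7,066 → take SL $7,066. Book value $30,166.
Year 4: DB = ⌊$30,166 × 125%/7⌋ = $5,386; SL = ⌊$28,266/4⌋ = $7,066 → take SL $7,066. Book value $23,100.

$7,066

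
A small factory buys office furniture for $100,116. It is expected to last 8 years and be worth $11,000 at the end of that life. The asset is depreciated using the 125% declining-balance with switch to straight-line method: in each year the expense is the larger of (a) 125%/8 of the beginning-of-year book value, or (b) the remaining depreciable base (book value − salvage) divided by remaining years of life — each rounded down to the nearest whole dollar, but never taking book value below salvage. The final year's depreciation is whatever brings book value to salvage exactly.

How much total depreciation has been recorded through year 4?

Depreciable base = $100,116 − $11,000 = $89,116.
Year 1: DB = ⌊$100,116 × 125%/8⌋ = $15,643; SL = ⌊$89,116/8⌋ = $11,139 → take DB $15,643. Book value $84,473.
Year 2: DB = ⌊$84,473 × 125%/8⌋ = $13,198; SL = ⌊$73,473/7⌋ = $10,496 → take DB $13,198. Book value $71,275.
Year 3: DB = ⌊$71,275 × 125%/8⌋ = $11,136; SL = ⌊$60,275/6⌋ = $10,045 → take DB $11,136. Book value $60,139.
Year 4: DB = ⌊$60,139 × 125%/8⌋ = $9,396; SL = ⌊$49,139/5⌋ = $9,827 → take SL $9,827. Book value $50,312.
Accumulated through year 4 = $100,116 − $50,312 = $49,804.

$49,804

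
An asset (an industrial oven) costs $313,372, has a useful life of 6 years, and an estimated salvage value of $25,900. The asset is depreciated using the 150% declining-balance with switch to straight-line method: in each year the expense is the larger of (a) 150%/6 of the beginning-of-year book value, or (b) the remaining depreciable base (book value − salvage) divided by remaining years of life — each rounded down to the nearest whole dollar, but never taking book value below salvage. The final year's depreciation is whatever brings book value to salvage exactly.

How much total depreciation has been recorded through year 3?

$181,168

Depreciable base = $313,372 − $25,900 = $287,472.
Year 1: DB = ⌊$313,372 × 150%/6⌋ = $78,343; SL = ⌊$287,472/6⌋ = $47,912 → take DB $78,343. Book value $235,029.
Year 2: DB = ⌊$235,029 × 150%/6⌋ = $58,757; SL = ⌊$209,129/5⌋ = $41,825 → take DB $58,757. Book value $176,272.
Year 3: DB = ⌊$176,272 × 150%/6⌋ = $44,068; SL = ⌊$150,372/4⌋ = $37,593 → take DB $44,068. Book value $132,204.
Accumulated through year 3 = $313,372 − $132,204 = $181,168.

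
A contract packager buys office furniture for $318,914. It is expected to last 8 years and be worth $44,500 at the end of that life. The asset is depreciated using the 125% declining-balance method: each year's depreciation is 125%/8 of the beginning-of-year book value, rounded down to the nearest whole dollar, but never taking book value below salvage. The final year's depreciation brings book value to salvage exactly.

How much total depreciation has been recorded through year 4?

Depreciable base = $318,914 − $44,500 = $274,414.
Year 1: ⌊$318,914 × 125%/8⌋ = $49,830. Book value $269,084.
Year 2: ⌊$269,084 × 125%/8⌋ = $42,044. Book value $227,040.
Year 3: ⌊$227,040 × 125%/8⌋ = $35,475. Book value $191,565.
Year 4: ⌊$191,565 × 125%/8⌋ = $29,932. Book value $161,633.
Accumulated through year 4 = $318,914 − $161,633 = $157,281.

$157,281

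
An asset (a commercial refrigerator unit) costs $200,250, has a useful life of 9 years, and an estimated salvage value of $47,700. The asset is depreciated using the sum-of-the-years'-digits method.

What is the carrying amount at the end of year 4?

Depreciable base = $200,250 − $47,700 = $152,550.
Sum of the years' digits = 9+8+7+6+5+4+3+2+1 = 45.
Year 1: $152,550 × 9/45 = $30,510. Book value $169,740.
Year 2: $152,550 × 8/45 = $27,120. Book value $142,620.
Year 3: $152,550 × 7/45 = $23,730. Book value $118,890.
Year 4: $152,550 × 6/45 = $20,340. Book value $98,550.

$98,550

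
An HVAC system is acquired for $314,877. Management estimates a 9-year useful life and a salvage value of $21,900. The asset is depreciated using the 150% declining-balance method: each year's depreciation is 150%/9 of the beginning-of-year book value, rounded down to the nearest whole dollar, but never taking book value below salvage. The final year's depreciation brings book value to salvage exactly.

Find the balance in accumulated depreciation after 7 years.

Depreciable base = $314,877 − $21,900 = $292,977.
Year 1: ⌊$314,877 × 150%/9⌋ = $52,479. Book value $262,398.
Year 2: ⌊$262,398 × 150%/9⌋ = $43,733. Book value $218,665.
Year 3: ⌊$218,665 × 150%/9⌋ = $36,444. Book value $182,221.
Year 4: ⌊$182,221 × 150%/9⌋ = $30,370. Book value $151,851.
Year 5: ⌊$151,851 × 150%/9⌋ = $25,308. Book value $126,543.
Year 6: ⌊$126,543 × 150%/9⌋ = $21,090. Book value $105,453.
Year 7: ⌊$105,453 × 150%/9⌋ = $17,575. Book value $87,878.
Accumulated through year 7 = $314,877 − $87,878 = $226,999.

$226,999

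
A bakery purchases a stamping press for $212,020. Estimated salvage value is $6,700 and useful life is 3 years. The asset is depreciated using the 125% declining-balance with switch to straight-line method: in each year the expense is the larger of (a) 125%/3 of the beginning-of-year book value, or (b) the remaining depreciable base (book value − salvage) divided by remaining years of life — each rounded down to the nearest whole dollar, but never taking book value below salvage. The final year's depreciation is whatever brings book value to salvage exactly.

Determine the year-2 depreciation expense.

$58,489

Depreciable base = $212,020 − $6,700 = $205,320.
Year 1: DB = ⌊$212,020 × 125%/3⌋ = $88,341; SL = ⌊$205,320/3⌋ = $68,440 → take DB $88,341. Book value $123,679.
Year 2: DB = ⌊$123,679 × 125%/3⌋ = $51,532; SL = ⌊$116,979/2⌋ = $58,489 → take SL $58,489. Book value $65,190.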